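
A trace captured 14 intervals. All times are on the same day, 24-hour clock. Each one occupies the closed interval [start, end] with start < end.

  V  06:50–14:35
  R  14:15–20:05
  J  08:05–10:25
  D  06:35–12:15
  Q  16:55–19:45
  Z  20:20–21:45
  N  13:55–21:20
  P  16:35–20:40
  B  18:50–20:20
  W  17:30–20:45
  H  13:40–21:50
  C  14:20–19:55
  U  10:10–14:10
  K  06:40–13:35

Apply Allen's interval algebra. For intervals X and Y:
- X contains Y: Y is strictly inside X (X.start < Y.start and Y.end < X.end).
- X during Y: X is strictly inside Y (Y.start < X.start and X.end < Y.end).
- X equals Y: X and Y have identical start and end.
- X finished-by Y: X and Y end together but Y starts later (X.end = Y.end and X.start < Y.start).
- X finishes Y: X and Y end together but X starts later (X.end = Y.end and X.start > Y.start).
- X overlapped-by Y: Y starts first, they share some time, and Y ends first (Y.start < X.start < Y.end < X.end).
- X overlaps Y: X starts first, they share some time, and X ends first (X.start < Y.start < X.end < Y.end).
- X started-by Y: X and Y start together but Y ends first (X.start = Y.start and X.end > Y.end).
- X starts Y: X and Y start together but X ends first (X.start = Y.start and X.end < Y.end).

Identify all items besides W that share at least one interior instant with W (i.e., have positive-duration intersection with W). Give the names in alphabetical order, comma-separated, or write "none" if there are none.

Target W = [17:30, 20:45].
B [18:50, 20:20] → during → yes.
C [14:20, 19:55] → overlaps → yes.
D [06:35, 12:15] → before → no.
H [13:40, 21:50] → contains → yes.
J [08:05, 10:25] → before → no.
K [06:40, 13:35] → before → no.
N [13:55, 21:20] → contains → yes.
P [16:35, 20:40] → overlaps → yes.
Q [16:55, 19:45] → overlaps → yes.
R [14:15, 20:05] → overlaps → yes.
U [10:10, 14:10] → before → no.
V [06:50, 14:35] → before → no.
Z [20:20, 21:45] → overlapped-by → yes.
Result: B, C, H, N, P, Q, R, Z.

B, C, H, N, P, Q, R, Z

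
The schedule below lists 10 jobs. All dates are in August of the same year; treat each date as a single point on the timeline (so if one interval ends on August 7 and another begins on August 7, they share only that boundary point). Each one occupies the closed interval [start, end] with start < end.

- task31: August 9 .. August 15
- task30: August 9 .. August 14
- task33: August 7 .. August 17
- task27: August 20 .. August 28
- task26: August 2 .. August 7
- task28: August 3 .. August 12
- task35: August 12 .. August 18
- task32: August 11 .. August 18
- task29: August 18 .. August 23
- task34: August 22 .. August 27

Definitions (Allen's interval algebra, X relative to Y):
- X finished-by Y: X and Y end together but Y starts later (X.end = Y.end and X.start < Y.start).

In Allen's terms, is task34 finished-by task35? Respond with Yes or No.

task34 = [August 22, August 27], task35 = [August 12, August 18].
Actual relation of task34 to task35: after.
Asked whether 'finished-by' holds → No.

No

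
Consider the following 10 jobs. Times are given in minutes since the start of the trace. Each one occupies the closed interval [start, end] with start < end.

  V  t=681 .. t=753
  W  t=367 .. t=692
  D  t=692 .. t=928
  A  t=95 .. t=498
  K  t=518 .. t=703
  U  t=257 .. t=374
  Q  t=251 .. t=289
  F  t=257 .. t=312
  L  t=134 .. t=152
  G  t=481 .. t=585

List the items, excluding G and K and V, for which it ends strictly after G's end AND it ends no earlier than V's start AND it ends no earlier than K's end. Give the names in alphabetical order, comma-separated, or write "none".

Conditions: its end is strictly after G's end (X.end > t=585) AND its end is no earlier than V's start (X.end >= t=681) AND its end is no earlier than K's end (X.end >= t=703).
A: end t=498 > t=585? ✗; end t=498 >= t=681? ✗; end t=498 >= t=703? ✗ → no.
D: end t=928 > t=585? ✓; end t=928 >= t=681? ✓; end t=928 >= t=703? ✓ → yes.
F: end t=312 > t=585? ✗; end t=312 >= t=681? ✗; end t=312 >= t=703? ✗ → no.
L: end t=152 > t=585? ✗; end t=152 >= t=681? ✗; end t=152 >= t=703? ✗ → no.
Q: end t=289 > t=585? ✗; end t=289 >= t=681? ✗; end t=289 >= t=703? ✗ → no.
U: end t=374 > t=585? ✗; end t=374 >= t=681? ✗; end t=374 >= t=703? ✗ → no.
W: end t=692 > t=585? ✓; end t=692 >= t=681? ✓; end t=692 >= t=703? ✗ → no.
Result: D.

D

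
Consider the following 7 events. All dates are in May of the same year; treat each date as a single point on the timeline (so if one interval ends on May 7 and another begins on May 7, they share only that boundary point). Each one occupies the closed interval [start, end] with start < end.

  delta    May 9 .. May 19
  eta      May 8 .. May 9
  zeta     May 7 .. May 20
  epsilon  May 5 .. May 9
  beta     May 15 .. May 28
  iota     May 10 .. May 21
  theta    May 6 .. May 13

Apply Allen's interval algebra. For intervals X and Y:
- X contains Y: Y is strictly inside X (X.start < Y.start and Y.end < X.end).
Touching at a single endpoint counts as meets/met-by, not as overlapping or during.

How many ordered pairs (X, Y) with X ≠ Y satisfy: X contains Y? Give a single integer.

3

Checking all 42 ordered pairs for relation 'contains'; matching pairs in alphabetical order:
(theta, eta): theta contains eta ✓
(zeta, delta): zeta contains delta ✓
(zeta, eta): zeta contains eta ✓
Count: 3.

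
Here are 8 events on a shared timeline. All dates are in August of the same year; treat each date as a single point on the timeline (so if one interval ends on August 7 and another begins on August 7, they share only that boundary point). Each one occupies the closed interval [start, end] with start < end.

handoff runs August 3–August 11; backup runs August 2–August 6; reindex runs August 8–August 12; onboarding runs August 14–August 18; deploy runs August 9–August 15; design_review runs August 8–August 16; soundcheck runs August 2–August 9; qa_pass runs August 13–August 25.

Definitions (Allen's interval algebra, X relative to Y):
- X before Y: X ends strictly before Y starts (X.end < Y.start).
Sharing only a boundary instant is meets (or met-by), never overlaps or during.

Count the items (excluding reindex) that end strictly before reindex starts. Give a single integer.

1

Target reindex = [August 8, August 12].
backup [August 2, August 6] → before → counts.
deploy [August 9, August 15] → overlapped-by → no.
design_review [August 8, August 16] → started-by → no.
handoff [August 3, August 11] → overlaps → no.
onboarding [August 14, August 18] → after → no.
qa_pass [August 13, August 25] → after → no.
soundcheck [August 2, August 9] → overlaps → no.
Total: 1.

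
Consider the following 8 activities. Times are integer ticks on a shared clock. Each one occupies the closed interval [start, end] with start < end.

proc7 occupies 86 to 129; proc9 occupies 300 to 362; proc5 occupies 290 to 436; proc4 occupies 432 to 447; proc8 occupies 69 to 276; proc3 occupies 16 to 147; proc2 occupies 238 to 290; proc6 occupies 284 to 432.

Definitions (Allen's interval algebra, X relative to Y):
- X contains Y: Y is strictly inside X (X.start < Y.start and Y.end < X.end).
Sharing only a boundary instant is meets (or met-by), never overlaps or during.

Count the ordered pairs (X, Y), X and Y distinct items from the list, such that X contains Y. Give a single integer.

4

Checking all 56 ordered pairs for relation 'contains'; matching pairs in alphabetical order:
(proc3, proc7): proc3 contains proc7 ✓
(proc5, proc9): proc5 contains proc9 ✓
(proc6, proc9): proc6 contains proc9 ✓
(proc8, proc7): proc8 contains proc7 ✓
Count: 4.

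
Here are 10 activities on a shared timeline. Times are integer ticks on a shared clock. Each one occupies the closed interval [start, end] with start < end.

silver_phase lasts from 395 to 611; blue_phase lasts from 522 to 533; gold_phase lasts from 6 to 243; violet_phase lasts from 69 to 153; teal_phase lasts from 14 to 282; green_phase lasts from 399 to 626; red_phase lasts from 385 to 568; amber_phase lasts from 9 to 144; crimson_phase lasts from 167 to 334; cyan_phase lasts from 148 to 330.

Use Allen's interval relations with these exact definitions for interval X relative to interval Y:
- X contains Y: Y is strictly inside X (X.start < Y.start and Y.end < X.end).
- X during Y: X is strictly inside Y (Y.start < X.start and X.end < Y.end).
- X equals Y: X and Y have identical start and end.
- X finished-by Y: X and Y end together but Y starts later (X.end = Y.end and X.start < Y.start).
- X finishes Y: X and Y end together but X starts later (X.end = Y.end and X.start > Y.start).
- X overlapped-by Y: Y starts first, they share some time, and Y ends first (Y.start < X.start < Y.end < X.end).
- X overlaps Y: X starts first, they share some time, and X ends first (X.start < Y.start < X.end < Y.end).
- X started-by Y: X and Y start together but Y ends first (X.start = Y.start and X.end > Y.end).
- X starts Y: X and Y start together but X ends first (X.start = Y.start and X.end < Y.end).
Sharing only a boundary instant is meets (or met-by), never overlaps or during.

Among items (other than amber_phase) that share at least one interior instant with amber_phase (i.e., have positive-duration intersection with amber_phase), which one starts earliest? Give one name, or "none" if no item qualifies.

Target amber_phase = [9, 144].
blue_phase [522, 533] → after → excluded.
crimson_phase [167, 334] → after → excluded.
cyan_phase [148, 330] → after → excluded.
gold_phase [6, 243] → contains → candidate.
green_phase [399, 626] → after → excluded.
red_phase [385, 568] → after → excluded.
silver_phase [395, 611] → after → excluded.
teal_phase [14, 282] → overlapped-by → candidate.
violet_phase [69, 153] → overlapped-by → candidate.
Among candidates, earliest start is 6 → gold_phase.

gold_phase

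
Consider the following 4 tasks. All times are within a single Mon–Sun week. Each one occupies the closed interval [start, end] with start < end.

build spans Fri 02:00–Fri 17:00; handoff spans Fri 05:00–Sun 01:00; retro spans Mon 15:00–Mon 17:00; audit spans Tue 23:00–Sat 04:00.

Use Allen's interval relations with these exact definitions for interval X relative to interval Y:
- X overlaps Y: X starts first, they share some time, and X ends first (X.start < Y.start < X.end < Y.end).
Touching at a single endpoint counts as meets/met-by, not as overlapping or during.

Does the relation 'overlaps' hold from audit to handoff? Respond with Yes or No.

audit = [Tue 23:00, Sat 04:00], handoff = [Fri 05:00, Sun 01:00].
Actual relation of audit to handoff: overlaps.
Asked whether 'overlaps' holds → Yes.

Yes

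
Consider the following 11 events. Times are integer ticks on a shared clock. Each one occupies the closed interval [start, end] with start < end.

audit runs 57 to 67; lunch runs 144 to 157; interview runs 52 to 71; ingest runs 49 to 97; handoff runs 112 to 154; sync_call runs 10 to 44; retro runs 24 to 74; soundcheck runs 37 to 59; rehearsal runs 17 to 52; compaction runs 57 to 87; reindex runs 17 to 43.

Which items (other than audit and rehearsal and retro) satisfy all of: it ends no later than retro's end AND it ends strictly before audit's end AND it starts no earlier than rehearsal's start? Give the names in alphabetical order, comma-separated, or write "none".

Conditions: its end is no later than retro's end (X.end <= 74) AND its end is strictly before audit's end (X.end < 67) AND its start is no earlier than rehearsal's start (X.start >= 17).
compaction: end 87 <= 74? ✗; end 87 < 67? ✗; start 57 >= 17? ✓ → no.
handoff: end 154 <= 74? ✗; end 154 < 67? ✗; start 112 >= 17? ✓ → no.
ingest: end 97 <= 74? ✗; end 97 < 67? ✗; start 49 >= 17? ✓ → no.
interview: end 71 <= 74? ✓; end 71 < 67? ✗; start 52 >= 17? ✓ → no.
lunch: end 157 <= 74? ✗; end 157 < 67? ✗; start 144 >= 17? ✓ → no.
reindex: end 43 <= 74? ✓; end 43 < 67? ✓; start 17 >= 17? ✓ → yes.
soundcheck: end 59 <= 74? ✓; end 59 < 67? ✓; start 37 >= 17? ✓ → yes.
sync_call: end 44 <= 74? ✓; end 44 < 67? ✓; start 10 >= 17? ✗ → no.
Result: reindex, soundcheck.

reindex, soundcheck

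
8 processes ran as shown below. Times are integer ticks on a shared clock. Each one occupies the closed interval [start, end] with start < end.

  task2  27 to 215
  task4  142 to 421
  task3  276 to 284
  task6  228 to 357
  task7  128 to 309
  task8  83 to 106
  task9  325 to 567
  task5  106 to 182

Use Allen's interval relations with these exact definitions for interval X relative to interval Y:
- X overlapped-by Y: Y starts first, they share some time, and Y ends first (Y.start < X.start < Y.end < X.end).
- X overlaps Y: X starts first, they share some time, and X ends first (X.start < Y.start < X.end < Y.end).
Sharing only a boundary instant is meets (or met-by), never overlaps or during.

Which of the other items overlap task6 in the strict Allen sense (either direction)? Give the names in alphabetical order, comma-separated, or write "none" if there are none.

task7, task9

Target task6 = [228, 357].
task2 [27, 215] → before → no.
task3 [276, 284] → during → no.
task4 [142, 421] → contains → no.
task5 [106, 182] → before → no.
task7 [128, 309] → overlaps → yes.
task8 [83, 106] → before → no.
task9 [325, 567] → overlapped-by → yes.
Result: task7, task9.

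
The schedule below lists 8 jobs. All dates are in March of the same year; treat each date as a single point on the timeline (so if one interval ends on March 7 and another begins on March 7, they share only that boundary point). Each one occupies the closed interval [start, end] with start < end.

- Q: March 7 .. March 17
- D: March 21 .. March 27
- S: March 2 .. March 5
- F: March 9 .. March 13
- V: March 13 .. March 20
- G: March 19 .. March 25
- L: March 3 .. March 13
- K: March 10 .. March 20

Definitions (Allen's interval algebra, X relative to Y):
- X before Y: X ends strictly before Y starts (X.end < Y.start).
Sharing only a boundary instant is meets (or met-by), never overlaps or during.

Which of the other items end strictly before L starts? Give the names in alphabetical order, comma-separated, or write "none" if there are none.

none

Target L = [March 3, March 13].
D [March 21, March 27] → after → no.
F [March 9, March 13] → finishes → no.
G [March 19, March 25] → after → no.
K [March 10, March 20] → overlapped-by → no.
Q [March 7, March 17] → overlapped-by → no.
S [March 2, March 5] → overlaps → no.
V [March 13, March 20] → met-by → no.
Result: none.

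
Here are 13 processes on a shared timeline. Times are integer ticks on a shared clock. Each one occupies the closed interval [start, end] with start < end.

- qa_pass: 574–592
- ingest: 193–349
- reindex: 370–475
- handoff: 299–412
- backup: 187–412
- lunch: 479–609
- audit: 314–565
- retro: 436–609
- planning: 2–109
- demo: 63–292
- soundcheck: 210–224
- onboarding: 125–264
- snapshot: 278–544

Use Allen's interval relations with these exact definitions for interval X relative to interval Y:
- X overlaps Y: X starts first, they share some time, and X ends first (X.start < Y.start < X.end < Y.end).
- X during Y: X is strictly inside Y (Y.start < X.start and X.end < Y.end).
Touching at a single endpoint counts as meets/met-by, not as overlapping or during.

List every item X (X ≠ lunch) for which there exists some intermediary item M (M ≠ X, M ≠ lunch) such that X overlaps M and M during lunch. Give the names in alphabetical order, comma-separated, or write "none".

none

Target lunch = [479, 609].
Intermediaries M with M during lunch: qa_pass.
Via qa_pass — items with X overlaps qa_pass: none.
Union: none.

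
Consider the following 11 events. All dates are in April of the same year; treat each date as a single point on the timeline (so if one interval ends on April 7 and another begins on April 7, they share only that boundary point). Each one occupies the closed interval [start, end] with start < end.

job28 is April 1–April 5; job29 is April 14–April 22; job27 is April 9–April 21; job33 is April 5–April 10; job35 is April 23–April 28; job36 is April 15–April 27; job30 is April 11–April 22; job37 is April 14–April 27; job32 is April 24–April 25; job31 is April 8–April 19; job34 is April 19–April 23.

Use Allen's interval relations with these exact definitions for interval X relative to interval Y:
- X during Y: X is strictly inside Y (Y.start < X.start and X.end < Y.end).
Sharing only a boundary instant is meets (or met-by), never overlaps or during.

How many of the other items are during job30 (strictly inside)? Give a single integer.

0

Target job30 = [April 11, April 22].
job27 [April 9, April 21] → overlaps → no.
job28 [April 1, April 5] → before → no.
job29 [April 14, April 22] → finishes → no.
job31 [April 8, April 19] → overlaps → no.
job32 [April 24, April 25] → after → no.
job33 [April 5, April 10] → before → no.
job34 [April 19, April 23] → overlapped-by → no.
job35 [April 23, April 28] → after → no.
job36 [April 15, April 27] → overlapped-by → no.
job37 [April 14, April 27] → overlapped-by → no.
Total: 0.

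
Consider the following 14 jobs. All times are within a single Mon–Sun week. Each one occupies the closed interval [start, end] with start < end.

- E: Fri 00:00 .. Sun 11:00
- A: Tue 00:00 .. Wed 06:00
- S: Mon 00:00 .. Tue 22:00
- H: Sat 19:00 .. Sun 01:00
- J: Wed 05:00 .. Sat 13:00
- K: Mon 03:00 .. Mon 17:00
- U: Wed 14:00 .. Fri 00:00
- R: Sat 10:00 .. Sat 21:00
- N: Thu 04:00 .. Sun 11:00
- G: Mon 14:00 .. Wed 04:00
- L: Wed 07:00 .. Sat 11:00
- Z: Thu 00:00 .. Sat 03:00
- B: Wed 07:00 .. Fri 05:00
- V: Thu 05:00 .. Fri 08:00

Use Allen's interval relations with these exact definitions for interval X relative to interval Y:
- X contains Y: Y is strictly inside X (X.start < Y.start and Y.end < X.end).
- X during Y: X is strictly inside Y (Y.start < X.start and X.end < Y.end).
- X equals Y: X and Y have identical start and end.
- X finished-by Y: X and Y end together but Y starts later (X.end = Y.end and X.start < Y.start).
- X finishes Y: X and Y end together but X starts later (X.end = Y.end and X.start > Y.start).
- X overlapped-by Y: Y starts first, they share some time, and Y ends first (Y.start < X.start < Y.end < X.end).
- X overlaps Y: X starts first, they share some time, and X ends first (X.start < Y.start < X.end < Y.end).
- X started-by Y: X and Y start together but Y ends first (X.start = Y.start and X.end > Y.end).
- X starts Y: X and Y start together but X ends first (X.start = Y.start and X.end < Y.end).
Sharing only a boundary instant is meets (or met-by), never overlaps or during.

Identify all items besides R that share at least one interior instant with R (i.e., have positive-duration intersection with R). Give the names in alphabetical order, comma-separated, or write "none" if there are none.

Target R = [Sat 10:00, Sat 21:00].
A [Tue 00:00, Wed 06:00] → before → no.
B [Wed 07:00, Fri 05:00] → before → no.
E [Fri 00:00, Sun 11:00] → contains → yes.
G [Mon 14:00, Wed 04:00] → before → no.
H [Sat 19:00, Sun 01:00] → overlapped-by → yes.
J [Wed 05:00, Sat 13:00] → overlaps → yes.
K [Mon 03:00, Mon 17:00] → before → no.
L [Wed 07:00, Sat 11:00] → overlaps → yes.
N [Thu 04:00, Sun 11:00] → contains → yes.
S [Mon 00:00, Tue 22:00] → before → no.
U [Wed 14:00, Fri 00:00] → before → no.
V [Thu 05:00, Fri 08:00] → before → no.
Z [Thu 00:00, Sat 03:00] → before → no.
Result: E, H, J, L, N.

E, H, J, L, N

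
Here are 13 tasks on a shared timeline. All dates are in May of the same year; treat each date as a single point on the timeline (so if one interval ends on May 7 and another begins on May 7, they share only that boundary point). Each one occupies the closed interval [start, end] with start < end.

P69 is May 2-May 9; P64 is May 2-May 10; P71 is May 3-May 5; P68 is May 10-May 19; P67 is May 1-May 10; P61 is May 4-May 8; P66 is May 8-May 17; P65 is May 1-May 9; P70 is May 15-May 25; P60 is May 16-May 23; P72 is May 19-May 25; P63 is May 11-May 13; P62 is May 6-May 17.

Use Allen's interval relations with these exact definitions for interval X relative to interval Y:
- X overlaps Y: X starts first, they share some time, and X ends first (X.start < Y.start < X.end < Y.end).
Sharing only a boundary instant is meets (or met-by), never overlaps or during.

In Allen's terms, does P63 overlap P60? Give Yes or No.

P63 = [May 11, May 13], P60 = [May 16, May 23].
Actual relation of P63 to P60: before.
Asked whether 'overlaps' holds → No.

No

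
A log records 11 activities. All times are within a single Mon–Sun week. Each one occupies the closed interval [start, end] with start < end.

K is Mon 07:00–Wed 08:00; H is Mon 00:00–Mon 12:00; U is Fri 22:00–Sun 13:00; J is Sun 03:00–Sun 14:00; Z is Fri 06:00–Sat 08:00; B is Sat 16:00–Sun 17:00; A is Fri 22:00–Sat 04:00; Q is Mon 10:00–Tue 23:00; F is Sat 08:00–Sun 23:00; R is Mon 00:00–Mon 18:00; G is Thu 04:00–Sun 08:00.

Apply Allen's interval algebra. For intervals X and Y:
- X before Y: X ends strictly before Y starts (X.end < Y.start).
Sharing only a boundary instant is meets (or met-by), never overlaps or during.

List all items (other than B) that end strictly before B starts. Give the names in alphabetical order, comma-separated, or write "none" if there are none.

A, H, K, Q, R, Z

Target B = [Sat 16:00, Sun 17:00].
A [Fri 22:00, Sat 04:00] → before → yes.
F [Sat 08:00, Sun 23:00] → contains → no.
G [Thu 04:00, Sun 08:00] → overlaps → no.
H [Mon 00:00, Mon 12:00] → before → yes.
J [Sun 03:00, Sun 14:00] → during → no.
K [Mon 07:00, Wed 08:00] → before → yes.
Q [Mon 10:00, Tue 23:00] → before → yes.
R [Mon 00:00, Mon 18:00] → before → yes.
U [Fri 22:00, Sun 13:00] → overlaps → no.
Z [Fri 06:00, Sat 08:00] → before → yes.
Result: A, H, K, Q, R, Z.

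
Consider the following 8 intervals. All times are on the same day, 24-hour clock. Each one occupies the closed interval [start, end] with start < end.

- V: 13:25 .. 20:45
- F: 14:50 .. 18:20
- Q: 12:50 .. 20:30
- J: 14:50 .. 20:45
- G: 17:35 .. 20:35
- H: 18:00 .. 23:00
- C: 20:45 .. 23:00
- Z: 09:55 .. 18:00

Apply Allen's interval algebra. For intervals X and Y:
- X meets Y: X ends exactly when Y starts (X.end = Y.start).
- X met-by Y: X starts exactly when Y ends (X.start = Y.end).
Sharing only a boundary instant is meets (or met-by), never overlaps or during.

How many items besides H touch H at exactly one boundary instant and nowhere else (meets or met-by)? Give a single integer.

Target H = [18:00, 23:00].
C [20:45, 23:00] → finishes → no.
F [14:50, 18:20] → overlaps → no.
G [17:35, 20:35] → overlaps → no.
J [14:50, 20:45] → overlaps → no.
Q [12:50, 20:30] → overlaps → no.
V [13:25, 20:45] → overlaps → no.
Z [09:55, 18:00] → meets → counts.
Total: 1.

1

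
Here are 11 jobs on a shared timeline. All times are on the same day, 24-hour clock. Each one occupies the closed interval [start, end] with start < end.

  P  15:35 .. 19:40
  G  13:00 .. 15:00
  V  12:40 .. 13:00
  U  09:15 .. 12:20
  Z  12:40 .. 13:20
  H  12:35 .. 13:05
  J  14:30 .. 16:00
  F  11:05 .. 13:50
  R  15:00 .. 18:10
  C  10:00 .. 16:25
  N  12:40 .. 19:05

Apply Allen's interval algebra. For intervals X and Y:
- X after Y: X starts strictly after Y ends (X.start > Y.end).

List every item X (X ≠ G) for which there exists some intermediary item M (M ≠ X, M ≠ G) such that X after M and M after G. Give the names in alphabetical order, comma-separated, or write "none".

none

Target G = [13:00, 15:00].
Intermediaries M with M after G: P.
Via P — items with X after P: none.
Union: none.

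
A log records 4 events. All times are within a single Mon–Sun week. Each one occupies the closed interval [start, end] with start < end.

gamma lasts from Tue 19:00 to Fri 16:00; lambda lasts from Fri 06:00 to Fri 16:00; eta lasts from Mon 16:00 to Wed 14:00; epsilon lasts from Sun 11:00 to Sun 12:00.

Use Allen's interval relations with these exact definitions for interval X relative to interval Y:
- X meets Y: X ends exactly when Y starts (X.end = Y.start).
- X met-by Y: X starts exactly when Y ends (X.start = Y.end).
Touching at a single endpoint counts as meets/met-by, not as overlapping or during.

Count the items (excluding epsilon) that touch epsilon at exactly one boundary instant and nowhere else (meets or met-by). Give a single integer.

0

Target epsilon = [Sun 11:00, Sun 12:00].
eta [Mon 16:00, Wed 14:00] → before → no.
gamma [Tue 19:00, Fri 16:00] → before → no.
lambda [Fri 06:00, Fri 16:00] → before → no.
Total: 0.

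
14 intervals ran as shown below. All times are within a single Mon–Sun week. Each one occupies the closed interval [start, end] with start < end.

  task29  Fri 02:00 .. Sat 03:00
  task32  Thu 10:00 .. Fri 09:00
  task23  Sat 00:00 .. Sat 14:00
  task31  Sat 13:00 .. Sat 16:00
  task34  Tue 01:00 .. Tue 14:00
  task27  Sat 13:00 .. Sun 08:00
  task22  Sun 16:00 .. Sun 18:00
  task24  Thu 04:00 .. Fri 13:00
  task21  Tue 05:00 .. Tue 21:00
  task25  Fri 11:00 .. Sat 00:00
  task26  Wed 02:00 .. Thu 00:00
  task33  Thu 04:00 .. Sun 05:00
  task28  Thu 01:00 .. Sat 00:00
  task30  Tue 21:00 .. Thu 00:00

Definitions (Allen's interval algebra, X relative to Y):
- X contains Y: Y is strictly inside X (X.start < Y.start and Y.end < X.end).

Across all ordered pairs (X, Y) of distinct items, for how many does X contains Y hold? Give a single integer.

Checking all 182 ordered pairs for relation 'contains'; matching pairs in alphabetical order:
(task24, task32): task24 contains task32 ✓
(task28, task24): task28 contains task24 ✓
(task28, task32): task28 contains task32 ✓
(task29, task25): task29 contains task25 ✓
(task33, task23): task33 contains task23 ✓
(task33, task25): task33 contains task25 ✓
(task33, task29): task33 contains task29 ✓
(task33, task31): task33 contains task31 ✓
(task33, task32): task33 contains task32 ✓
Count: 9.

9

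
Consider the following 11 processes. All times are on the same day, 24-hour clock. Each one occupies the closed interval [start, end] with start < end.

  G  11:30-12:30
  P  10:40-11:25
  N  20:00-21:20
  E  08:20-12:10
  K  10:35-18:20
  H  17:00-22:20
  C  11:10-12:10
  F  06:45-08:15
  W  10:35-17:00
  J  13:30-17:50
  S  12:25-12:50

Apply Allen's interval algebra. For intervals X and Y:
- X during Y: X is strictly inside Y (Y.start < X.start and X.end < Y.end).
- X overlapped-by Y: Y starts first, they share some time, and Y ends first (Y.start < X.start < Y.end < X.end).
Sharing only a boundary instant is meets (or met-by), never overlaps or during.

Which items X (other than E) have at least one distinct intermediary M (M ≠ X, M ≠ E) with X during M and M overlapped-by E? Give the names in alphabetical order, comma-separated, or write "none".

Target E = [08:20, 12:10].
Intermediaries M with M overlapped-by E: G, K, W.
Via G — items with X during G: none.
Via K — items with X during K: C, G, J, P, S.
Via W — items with X during W: C, G, P, S.
Union: C, G, J, P, S.

C, G, J, P, S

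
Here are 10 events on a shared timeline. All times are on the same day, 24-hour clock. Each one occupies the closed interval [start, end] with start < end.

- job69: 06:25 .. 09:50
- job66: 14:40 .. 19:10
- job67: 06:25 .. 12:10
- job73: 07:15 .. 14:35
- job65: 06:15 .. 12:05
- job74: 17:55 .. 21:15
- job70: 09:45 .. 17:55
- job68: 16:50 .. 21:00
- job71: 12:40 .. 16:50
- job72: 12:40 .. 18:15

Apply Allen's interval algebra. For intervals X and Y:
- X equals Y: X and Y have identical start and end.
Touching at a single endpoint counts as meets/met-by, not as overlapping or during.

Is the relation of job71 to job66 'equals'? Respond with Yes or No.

No

job71 = [12:40, 16:50], job66 = [14:40, 19:10].
Actual relation of job71 to job66: overlaps.
Asked whether 'equals' holds → No.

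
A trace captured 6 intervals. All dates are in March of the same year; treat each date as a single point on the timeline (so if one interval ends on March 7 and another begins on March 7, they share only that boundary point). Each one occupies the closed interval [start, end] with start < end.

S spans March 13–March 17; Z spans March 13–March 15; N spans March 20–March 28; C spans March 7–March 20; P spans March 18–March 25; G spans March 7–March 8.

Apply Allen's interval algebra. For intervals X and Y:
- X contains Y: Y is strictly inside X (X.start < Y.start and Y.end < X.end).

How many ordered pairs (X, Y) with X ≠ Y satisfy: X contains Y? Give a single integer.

Checking all 30 ordered pairs for relation 'contains'; matching pairs in alphabetical order:
(C, S): C contains S ✓
(C, Z): C contains Z ✓
Count: 2.

2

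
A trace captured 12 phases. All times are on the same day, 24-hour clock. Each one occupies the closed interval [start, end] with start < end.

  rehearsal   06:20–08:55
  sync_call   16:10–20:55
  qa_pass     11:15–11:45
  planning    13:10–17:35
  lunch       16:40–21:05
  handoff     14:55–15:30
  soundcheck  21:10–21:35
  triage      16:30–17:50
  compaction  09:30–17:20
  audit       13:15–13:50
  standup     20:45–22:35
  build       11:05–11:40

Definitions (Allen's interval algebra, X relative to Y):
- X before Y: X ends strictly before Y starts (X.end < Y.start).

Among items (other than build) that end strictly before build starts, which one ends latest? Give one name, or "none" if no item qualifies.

rehearsal

Target build = [11:05, 11:40].
audit [13:15, 13:50] → after → excluded.
compaction [09:30, 17:20] → contains → excluded.
handoff [14:55, 15:30] → after → excluded.
lunch [16:40, 21:05] → after → excluded.
planning [13:10, 17:35] → after → excluded.
qa_pass [11:15, 11:45] → overlapped-by → excluded.
rehearsal [06:20, 08:55] → before → candidate.
soundcheck [21:10, 21:35] → after → excluded.
standup [20:45, 22:35] → after → excluded.
sync_call [16:10, 20:55] → after → excluded.
triage [16:30, 17:50] → after → excluded.
Among candidates, latest end is 08:55 → rehearsal.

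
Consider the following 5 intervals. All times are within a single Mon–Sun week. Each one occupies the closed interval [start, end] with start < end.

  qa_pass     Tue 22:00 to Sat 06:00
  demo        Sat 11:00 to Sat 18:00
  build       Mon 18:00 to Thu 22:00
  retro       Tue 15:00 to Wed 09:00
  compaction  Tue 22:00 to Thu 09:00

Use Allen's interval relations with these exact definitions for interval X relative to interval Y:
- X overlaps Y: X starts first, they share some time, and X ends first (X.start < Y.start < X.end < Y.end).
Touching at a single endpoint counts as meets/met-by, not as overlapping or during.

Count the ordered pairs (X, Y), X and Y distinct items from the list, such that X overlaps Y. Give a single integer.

3

Checking all 20 ordered pairs for relation 'overlaps'; matching pairs in alphabetical order:
(build, qa_pass): build overlaps qa_pass ✓
(retro, compaction): retro overlaps compaction ✓
(retro, qa_pass): retro overlaps qa_pass ✓
Count: 3.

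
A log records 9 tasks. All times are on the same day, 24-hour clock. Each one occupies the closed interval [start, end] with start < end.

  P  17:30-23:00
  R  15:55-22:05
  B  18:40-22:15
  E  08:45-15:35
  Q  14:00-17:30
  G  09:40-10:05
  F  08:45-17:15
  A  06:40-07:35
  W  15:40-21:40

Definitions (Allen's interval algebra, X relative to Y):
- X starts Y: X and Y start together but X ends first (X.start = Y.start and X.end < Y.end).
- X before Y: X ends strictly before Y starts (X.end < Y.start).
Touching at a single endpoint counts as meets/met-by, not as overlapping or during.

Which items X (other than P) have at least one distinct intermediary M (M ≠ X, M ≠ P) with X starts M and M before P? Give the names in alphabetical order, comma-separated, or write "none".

Target P = [17:30, 23:00].
Intermediaries M with M before P: A, E, F, G.
Via A — items with X starts A: none.
Via E — items with X starts E: none.
Via F — items with X starts F: E.
Via G — items with X starts G: none.
Union: E.

E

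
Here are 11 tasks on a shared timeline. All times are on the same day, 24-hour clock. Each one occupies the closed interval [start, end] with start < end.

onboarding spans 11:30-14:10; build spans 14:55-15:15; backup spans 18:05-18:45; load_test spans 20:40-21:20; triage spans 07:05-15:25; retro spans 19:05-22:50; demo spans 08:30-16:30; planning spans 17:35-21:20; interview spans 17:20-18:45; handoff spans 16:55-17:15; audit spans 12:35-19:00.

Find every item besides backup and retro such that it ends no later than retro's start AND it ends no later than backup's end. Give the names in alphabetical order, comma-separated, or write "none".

Conditions: its end is no later than retro's start (X.end <= 19:05) AND its end is no later than backup's end (X.end <= 18:45).
audit: end 19:00 <= 19:05? ✓; end 19:00 <= 18:45? ✗ → no.
build: end 15:15 <= 19:05? ✓; end 15:15 <= 18:45? ✓ → yes.
demo: end 16:30 <= 19:05? ✓; end 16:30 <= 18:45? ✓ → yes.
handoff: end 17:15 <= 19:05? ✓; end 17:15 <= 18:45? ✓ → yes.
interview: end 18:45 <= 19:05? ✓; end 18:45 <= 18:45? ✓ → yes.
load_test: end 21:20 <= 19:05? ✗; end 21:20 <= 18:45? ✗ → no.
onboarding: end 14:10 <= 19:05? ✓; end 14:10 <= 18:45? ✓ → yes.
planning: end 21:20 <= 19:05? ✗; end 21:20 <= 18:45? ✗ → no.
triage: end 15:25 <= 19:05? ✓; end 15:25 <= 18:45? ✓ → yes.
Result: build, demo, handoff, interview, onboarding, triage.

build, demo, handoff, interview, onboarding, triage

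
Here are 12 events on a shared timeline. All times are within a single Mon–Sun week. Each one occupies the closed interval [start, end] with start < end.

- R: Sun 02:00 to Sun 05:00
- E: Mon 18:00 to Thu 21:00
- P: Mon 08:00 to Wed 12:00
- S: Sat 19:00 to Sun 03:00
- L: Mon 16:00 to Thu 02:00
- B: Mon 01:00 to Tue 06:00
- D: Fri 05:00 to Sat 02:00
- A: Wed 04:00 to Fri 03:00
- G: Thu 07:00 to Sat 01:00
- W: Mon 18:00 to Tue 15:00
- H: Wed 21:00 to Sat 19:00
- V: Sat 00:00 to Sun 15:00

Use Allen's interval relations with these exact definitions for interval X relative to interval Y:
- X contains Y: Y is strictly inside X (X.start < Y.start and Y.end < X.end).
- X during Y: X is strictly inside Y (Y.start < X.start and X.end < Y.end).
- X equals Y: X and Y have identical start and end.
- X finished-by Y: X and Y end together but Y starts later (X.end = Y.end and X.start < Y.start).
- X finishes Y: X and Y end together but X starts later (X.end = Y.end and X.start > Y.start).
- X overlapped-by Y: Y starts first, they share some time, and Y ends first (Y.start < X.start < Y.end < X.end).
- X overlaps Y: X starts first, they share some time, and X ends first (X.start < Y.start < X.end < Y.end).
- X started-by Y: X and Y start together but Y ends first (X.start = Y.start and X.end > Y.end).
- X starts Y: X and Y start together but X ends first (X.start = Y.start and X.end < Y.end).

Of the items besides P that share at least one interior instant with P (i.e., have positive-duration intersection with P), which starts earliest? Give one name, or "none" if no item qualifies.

Target P = [Mon 08:00, Wed 12:00].
A [Wed 04:00, Fri 03:00] → overlapped-by → candidate.
B [Mon 01:00, Tue 06:00] → overlaps → candidate.
D [Fri 05:00, Sat 02:00] → after → excluded.
E [Mon 18:00, Thu 21:00] → overlapped-by → candidate.
G [Thu 07:00, Sat 01:00] → after → excluded.
H [Wed 21:00, Sat 19:00] → after → excluded.
L [Mon 16:00, Thu 02:00] → overlapped-by → candidate.
R [Sun 02:00, Sun 05:00] → after → excluded.
S [Sat 19:00, Sun 03:00] → after → excluded.
V [Sat 00:00, Sun 15:00] → after → excluded.
W [Mon 18:00, Tue 15:00] → during → candidate.
Among candidates, earliest start is Mon 01:00 → B.

B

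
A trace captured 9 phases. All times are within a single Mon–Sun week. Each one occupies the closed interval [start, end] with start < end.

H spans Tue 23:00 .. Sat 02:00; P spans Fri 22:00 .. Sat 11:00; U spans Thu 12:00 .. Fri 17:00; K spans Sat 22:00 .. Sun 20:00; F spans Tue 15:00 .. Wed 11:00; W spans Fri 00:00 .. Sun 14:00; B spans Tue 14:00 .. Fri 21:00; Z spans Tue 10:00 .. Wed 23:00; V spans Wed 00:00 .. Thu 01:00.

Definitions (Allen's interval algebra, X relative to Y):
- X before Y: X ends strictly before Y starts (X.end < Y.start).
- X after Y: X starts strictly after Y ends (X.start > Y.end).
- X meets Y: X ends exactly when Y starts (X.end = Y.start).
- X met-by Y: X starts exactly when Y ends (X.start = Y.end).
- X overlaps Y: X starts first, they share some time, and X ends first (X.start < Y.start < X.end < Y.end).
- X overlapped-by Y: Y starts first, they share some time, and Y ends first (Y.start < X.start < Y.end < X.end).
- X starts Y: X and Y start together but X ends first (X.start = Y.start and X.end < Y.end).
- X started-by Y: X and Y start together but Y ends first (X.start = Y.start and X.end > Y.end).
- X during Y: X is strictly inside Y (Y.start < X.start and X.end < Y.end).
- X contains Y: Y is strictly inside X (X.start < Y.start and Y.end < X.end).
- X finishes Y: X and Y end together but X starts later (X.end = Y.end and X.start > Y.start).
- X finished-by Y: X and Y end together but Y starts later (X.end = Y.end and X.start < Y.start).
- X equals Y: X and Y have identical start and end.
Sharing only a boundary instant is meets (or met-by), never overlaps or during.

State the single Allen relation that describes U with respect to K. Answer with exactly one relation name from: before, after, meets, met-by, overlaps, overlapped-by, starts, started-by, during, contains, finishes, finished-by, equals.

U = [Thu 12:00, Fri 17:00]; K = [Sat 22:00, Sun 20:00].
Compare endpoints: U.start < K.start, U.start < K.end, U.end < K.start, U.end < K.end.
That pattern is 'before'.

before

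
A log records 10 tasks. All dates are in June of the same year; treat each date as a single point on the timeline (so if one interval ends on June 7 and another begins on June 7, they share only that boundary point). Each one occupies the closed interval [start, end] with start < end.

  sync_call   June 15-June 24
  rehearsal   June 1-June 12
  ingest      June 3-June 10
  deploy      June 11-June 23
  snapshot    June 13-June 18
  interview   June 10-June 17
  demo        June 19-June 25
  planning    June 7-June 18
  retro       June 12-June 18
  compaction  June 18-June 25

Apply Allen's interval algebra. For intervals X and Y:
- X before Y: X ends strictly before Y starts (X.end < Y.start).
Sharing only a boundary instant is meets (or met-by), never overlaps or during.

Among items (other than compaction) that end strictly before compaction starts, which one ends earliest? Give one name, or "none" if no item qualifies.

ingest

Target compaction = [June 18, June 25].
demo [June 19, June 25] → finishes → excluded.
deploy [June 11, June 23] → overlaps → excluded.
ingest [June 3, June 10] → before → candidate.
interview [June 10, June 17] → before → candidate.
planning [June 7, June 18] → meets → excluded.
rehearsal [June 1, June 12] → before → candidate.
retro [June 12, June 18] → meets → excluded.
snapshot [June 13, June 18] → meets → excluded.
sync_call [June 15, June 24] → overlaps → excluded.
Among candidates, earliest end is June 10 → ingest.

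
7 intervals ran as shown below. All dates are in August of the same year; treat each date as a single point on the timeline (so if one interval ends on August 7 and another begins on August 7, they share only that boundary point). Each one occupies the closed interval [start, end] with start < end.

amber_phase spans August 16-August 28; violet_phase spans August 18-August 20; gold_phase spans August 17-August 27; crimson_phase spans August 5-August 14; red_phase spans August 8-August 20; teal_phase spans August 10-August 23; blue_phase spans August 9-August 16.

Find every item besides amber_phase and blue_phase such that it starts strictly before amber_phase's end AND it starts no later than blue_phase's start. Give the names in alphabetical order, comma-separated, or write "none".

crimson_phase, red_phase

Conditions: its start is strictly before amber_phase's end (X.start < August 28) AND its start is no later than blue_phase's start (X.start <= August 9).
crimson_phase: start August 5 < August 28? ✓; start August 5 <= August 9? ✓ → yes.
gold_phase: start August 17 < August 28? ✓; start August 17 <= August 9? ✗ → no.
red_phase: start August 8 < August 28? ✓; start August 8 <= August 9? ✓ → yes.
teal_phase: start August 10 < August 28? ✓; start August 10 <= August 9? ✗ → no.
violet_phase: start August 18 < August 28? ✓; start August 18 <= August 9? ✗ → no.
Result: crimson_phase, red_phase.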